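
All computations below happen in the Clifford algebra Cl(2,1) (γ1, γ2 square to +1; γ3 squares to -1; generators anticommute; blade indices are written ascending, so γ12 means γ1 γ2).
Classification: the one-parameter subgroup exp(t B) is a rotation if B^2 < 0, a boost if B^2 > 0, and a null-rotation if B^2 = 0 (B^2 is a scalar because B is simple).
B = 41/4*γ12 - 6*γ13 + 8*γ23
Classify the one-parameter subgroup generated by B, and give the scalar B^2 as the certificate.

B^2 term by term: the squares give (41/4)^2*(γ12)^2 + (-6)^2*(γ13)^2 + (8)^2*(γ23)^2 = 1681/16*(-1) + 36*(+1) + 64*(+1) = -81/16 (each basis 2-blade squares to minus the product of its generators' squares); cross terms between blades sharing an index anticommute and cancel. So B^2 = -81/16.
Answer: rotation, certificate B^2 = -81/16. One invariant decides it: the square -81/16 survives every conjugation, and its sign is exactly the classification.


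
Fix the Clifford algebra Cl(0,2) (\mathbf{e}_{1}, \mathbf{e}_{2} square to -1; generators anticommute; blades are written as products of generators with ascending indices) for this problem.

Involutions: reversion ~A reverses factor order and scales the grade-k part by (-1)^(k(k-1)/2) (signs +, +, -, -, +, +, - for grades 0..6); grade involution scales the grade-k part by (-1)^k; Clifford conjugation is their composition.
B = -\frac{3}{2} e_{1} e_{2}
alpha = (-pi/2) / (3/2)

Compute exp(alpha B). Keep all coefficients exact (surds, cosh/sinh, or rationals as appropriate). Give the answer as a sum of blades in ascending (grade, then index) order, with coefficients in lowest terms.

B^2 = (-\frac{3}{2})^2*(e_{1} e_{2})^2 = \frac{9}{4}*(-1) = -\frac{9}{4} (a basis 2-blade squares to minus the product of its generators' squares).
B^2 = -\frac{9}{4} — the series telescopes trigonometrically here: l = \frac{3}{2}, alpha*l = - \frac{\pi}{2}, so exp(alpha B) = cos(- \frac{\pi}{2}) + (sin(- \frac{\pi}{2})/(\frac{3}{2}))*B = 0 + (- \frac{2}{3})*B.
Answer: e_{1} e_{2}


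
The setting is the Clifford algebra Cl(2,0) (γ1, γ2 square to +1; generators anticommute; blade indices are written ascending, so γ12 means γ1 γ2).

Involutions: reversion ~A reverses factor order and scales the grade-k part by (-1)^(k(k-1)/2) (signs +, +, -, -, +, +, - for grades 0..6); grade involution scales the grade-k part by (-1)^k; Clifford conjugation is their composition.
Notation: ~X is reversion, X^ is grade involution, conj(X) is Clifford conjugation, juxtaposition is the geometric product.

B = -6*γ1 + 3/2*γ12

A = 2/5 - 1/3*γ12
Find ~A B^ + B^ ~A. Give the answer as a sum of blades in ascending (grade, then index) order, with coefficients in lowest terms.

first term: -1/2 + 12/5*γ1 - 2*γ2 + 3/5*γ12
second term: -1/2 + 12/5*γ1 + 2*γ2 + 3/5*γ12
Answer: -1 + 24/5*γ1 + 6/5*γ12


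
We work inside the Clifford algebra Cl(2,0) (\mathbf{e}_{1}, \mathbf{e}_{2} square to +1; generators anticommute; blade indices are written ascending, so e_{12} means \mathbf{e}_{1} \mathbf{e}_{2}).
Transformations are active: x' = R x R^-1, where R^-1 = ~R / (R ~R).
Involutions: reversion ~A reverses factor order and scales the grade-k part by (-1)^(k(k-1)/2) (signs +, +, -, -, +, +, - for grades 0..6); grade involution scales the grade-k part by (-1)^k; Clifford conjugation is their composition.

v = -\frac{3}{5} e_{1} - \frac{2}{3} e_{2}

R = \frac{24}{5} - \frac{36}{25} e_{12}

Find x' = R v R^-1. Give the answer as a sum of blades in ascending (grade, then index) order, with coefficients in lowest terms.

~R = \frac{24}{5} + \frac{36}{25} e_{12}, and R ~R = \frac{15696}{625}, so R^-1 = ~R / (\frac{15696}{625}).
R v = -\frac{48}{25} e_{1} - \frac{508}{125} e_{2}
Answer: -\frac{73}{545} e_{1} - \frac{290}{327} e_{2}


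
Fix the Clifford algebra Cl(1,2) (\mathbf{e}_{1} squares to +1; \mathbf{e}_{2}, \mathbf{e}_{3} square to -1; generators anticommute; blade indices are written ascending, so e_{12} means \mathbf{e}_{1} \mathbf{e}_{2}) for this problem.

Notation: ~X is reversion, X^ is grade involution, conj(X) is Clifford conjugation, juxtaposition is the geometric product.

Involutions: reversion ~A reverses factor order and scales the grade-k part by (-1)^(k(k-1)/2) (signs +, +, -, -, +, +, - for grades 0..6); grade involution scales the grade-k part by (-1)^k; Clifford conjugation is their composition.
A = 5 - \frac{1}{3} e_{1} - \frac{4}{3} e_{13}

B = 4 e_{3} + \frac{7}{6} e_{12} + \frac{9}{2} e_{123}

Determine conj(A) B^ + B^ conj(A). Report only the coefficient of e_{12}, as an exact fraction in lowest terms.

first term: \frac{16}{3} e_{1} + \frac{115}{18} e_{2} - 20 e_{3} + \frac{35}{6} e_{12} - \frac{4}{3} e_{13} + \frac{1}{18} e_{23} - \frac{45}{2} e_{123}
second term: -\frac{16}{3} e_{1} + \frac{101}{18} e_{2} - 20 e_{3} + \frac{35}{6} e_{12} + \frac{4}{3} e_{13} - \frac{55}{18} e_{23} - \frac{45}{2} e_{123}
Answer: \frac{35}{3}


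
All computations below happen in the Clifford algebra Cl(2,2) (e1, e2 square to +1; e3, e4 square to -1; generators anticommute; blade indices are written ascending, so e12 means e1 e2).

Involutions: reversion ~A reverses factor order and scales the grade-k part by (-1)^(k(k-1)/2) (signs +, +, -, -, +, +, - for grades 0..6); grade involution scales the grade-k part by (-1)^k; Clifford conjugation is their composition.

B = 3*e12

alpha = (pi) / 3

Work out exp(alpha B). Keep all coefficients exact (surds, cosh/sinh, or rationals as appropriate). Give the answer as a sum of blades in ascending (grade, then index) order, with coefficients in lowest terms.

B^2 = (3)^2*(e12)^2 = 9*(-1) = -9 (a basis 2-blade squares to minus the product of its generators' squares).
B^2 = -9 — the negative square puts this in the circular regime; l = 3, alpha*l = pi, so exp(alpha B) = cos(pi) + (sin(pi)/3)*B = -1 + (0)*B.
Answer: -1


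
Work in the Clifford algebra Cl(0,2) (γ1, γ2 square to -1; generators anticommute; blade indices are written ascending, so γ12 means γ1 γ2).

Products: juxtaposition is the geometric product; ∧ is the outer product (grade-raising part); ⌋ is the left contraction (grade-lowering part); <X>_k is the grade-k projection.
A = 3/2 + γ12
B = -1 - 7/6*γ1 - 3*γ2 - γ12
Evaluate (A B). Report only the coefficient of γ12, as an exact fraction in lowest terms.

step 1: -1/2 + 5/4*γ1 - 17/3*γ2 - 5/2*γ12
Answer: -5/2


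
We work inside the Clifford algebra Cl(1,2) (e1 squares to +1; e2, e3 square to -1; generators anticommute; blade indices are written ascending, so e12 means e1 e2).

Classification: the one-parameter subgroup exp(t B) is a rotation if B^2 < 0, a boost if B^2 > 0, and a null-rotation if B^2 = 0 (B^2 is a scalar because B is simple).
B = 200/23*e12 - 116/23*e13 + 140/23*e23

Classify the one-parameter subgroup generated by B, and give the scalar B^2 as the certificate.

B^2 term by term: the squares give (200/23)^2*(e12)^2 + (-116/23)^2*(e13)^2 + (140/23)^2*(e23)^2 = 40000/529*(+1) + 13456/529*(+1) + 19600/529*(-1) = 64 (each basis 2-blade squares to minus the product of its generators' squares); cross terms between blades sharing an index anticommute and cancel. So B^2 = 64.
Answer: boost, certificate B^2 = 64. Certificate logic: 64 is a conjugation-invariant scalar, so its sign fixes rotation versus boost versus null-rotation outright.


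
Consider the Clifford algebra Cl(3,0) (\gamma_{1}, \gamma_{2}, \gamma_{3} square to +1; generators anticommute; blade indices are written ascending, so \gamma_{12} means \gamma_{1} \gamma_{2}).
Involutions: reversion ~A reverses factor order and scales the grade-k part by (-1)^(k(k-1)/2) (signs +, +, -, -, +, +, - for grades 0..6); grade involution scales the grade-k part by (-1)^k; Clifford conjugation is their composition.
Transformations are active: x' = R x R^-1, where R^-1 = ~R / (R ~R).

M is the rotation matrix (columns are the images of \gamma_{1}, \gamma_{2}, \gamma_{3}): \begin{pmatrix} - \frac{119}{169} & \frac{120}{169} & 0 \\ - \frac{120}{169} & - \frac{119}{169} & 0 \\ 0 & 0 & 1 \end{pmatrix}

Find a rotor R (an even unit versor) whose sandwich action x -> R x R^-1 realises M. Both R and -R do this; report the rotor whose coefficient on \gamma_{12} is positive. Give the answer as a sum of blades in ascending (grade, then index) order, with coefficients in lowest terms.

Method: write R = a + b12*\gamma_{12} + b13*\gamma_{13} + b23*\gamma_{23} with a^2 + b12^2 + b13^2 + b23^2 = 1 (so R^-1 = ~R). Expanding the columns R e_j ~R gives tr M = 4a^2 - 1 and, from the antisymmetric part, M21 - M12 = -4a*b12, M13 - M31 = 4a*b13, M32 - M23 = -4a*b23.
Here tr M = -\frac{69}{169}, so a^2 = (1 + tr M)/4 = \frac{25}{169} and a = ±\frac{5}{13}. Taking a = \frac{5}{13}: M21 - M12 = -\frac{240}{169}, M13 - M31 = 0, M32 - M23 = 0, giving b12 = \frac{12}{13}, b13 = 0, b23 = 0, i.e. R = \frac{5}{13} + \frac{12}{13} \gamma_{12}.
Its \gamma_{12} coefficient is already positive.
Answer: \frac{5}{13} + \frac{12}{13} \gamma_{12}. Uniqueness: Spin(3) -> SO(3) maps R and -R to the same rotation of trace -\frac{69}{169}; fixing the sign of the \gamma_{12} coefficient removes the ambiguity.


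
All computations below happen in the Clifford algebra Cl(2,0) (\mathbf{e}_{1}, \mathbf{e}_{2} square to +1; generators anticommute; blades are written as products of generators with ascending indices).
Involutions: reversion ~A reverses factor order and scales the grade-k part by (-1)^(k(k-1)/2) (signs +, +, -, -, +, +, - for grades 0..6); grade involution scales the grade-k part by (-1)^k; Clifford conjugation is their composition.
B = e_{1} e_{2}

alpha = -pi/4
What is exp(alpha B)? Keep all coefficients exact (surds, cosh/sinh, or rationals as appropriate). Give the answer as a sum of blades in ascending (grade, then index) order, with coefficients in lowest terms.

B^2 = (1)^2*(e_{1} e_{2})^2 = 1*(-1) = -1 (a basis 2-blade squares to minus the product of its generators' squares).
B^2 = -1 — the negative square puts this in the circular regime; l = 1, alpha*l = - \frac{\pi}{4}, so exp(alpha B) = cos(- \frac{\pi}{4}) + (sin(- \frac{\pi}{4})/1)*B = \frac{\sqrt{2}}{2} + (- \frac{\sqrt{2}}{2})*B.
Answer: \frac{\sqrt{2}}{2} - \frac{\sqrt{2}}{2} e_{1} e_{2}


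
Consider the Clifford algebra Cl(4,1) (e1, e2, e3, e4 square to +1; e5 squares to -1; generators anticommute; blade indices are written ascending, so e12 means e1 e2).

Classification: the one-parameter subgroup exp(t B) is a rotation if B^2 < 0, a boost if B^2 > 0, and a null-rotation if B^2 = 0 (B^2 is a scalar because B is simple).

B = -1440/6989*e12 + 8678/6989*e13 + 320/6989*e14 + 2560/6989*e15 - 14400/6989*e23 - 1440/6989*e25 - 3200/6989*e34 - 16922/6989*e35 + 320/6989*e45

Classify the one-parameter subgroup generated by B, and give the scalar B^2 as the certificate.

B^2 term by term: the squares give (-1440/6989)^2*(e12)^2 + (8678/6989)^2*(e13)^2 + (320/6989)^2*(e14)^2 + (2560/6989)^2*(e15)^2 + (-14400/6989)^2*(e23)^2 + (-1440/6989)^2*(e25)^2 + (-3200/6989)^2*(e34)^2 + (-16922/6989)^2*(e35)^2 + (320/6989)^2*(e45)^2 = 2073600/48846121*(-1) + 75307684/48846121*(-1) + 102400/48846121*(-1) + 6553600/48846121*(+1) + 207360000/48846121*(-1) + 2073600/48846121*(+1) + 10240000/48846121*(-1) + 286354084/48846121*(+1) + 102400/48846121*(+1) = 0 (each basis 2-blade squares to minus the product of its generators' squares); cross terms between blades sharing an index anticommute and cancel; the commuting (index-disjoint) pairs give grade-4 terms 2*c*c'*(blade product), which cancel blade by blade — e1234: 9216000/48846121 - 9216000/48846121 = 0; e1235: 48735360/48846121 + 24992640/48846121 - 73728000/48846121 = 0; e1245: -921600/48846121 + 921600/48846121 = 0; e1345: 5553920/48846121 + 10830080/48846121 - 16384000/48846121 = 0; e2345: -9216000/48846121 + 9216000/48846121 = 0 — confirming B is simple. So B^2 = 0.
Answer: null-rotation, certificate B^2 = 0. No conjugation can change B^2 = 0; the sign gives the class.


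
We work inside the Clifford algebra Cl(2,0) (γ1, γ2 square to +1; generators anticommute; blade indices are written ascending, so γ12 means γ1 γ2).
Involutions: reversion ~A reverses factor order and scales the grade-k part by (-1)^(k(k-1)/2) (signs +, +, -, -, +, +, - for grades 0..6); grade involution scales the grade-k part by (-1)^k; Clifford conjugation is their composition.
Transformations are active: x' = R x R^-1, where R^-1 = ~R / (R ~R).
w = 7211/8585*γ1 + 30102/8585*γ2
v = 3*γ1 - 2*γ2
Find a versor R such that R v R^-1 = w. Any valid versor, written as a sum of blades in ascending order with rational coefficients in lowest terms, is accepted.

Reasoning: v^2 = w^2 = 13 since conjugation preserves the quadratic form; R = v + w = 32966/8585*γ1 + 12932/8585*γ2 is then valid when invertible, keeping its own part and reversing (v - w)/2.
Answer: 32966/8585*γ1 + 12932/8585*γ2


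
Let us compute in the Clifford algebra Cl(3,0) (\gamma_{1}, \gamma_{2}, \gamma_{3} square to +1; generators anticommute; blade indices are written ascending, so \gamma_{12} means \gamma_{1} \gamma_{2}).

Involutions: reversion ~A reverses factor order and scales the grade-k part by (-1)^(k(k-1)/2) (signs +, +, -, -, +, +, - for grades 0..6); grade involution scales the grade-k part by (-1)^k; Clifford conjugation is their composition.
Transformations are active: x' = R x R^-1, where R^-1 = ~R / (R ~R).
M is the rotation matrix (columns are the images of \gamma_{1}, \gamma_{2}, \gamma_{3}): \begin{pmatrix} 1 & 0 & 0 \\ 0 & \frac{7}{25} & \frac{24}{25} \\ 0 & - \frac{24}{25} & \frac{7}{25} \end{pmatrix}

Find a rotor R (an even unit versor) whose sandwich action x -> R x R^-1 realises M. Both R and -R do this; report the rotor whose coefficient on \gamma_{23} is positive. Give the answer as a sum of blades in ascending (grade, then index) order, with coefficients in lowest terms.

Method: write R = a + b12*\gamma_{12} + b13*\gamma_{13} + b23*\gamma_{23} with a^2 + b12^2 + b13^2 + b23^2 = 1 (so R^-1 = ~R). Expanding the columns R e_j ~R gives tr M = 4a^2 - 1 and, from the antisymmetric part, M21 - M12 = -4a*b12, M13 - M31 = 4a*b13, M32 - M23 = -4a*b23.
Here tr M = \frac{39}{25}, so a^2 = (1 + tr M)/4 = \frac{16}{25} and a = ±\frac{4}{5}. Taking a = \frac{4}{5}: M21 - M12 = 0, M13 - M31 = 0, M32 - M23 = -\frac{48}{25}, giving b12 = 0, b13 = 0, b23 = \frac{3}{5}, i.e. R = \frac{4}{5} + \frac{3}{5} \gamma_{23}.
Its \gamma_{23} coefficient is already positive.
Answer: \frac{4}{5} + \frac{3}{5} \gamma_{23}. Sheet selection: the two-to-one cover makes ±R indistinguishable at the matrix level (trace \frac{39}{25}), so uniqueness comes from the required sign on \gamma_{23}.


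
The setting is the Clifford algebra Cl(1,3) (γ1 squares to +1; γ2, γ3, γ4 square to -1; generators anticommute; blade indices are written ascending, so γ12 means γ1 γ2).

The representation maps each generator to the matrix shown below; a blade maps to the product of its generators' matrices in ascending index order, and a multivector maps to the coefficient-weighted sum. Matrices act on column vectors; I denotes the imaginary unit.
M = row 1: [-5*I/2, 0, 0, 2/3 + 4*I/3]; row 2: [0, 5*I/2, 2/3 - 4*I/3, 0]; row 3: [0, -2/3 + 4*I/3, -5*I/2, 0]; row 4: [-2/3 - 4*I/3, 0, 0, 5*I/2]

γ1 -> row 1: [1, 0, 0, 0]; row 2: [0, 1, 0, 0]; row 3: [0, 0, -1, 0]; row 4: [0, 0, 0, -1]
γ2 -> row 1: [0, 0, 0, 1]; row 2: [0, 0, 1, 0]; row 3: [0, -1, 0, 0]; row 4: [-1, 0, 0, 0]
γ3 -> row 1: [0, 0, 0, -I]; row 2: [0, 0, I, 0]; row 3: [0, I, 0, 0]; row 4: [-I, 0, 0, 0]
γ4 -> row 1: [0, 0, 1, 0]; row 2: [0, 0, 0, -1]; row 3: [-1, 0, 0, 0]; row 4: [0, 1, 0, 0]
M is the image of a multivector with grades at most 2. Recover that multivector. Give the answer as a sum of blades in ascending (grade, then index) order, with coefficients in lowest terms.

Method: the blade images are trace-orthogonal — tr(rho(e_A) rho(e_B)^-1) = 4 if A = B and 0 otherwise — and rho(e_A)^-1 = (e_A)^2 * rho(e_A) with (e_A)^2 = +1 or -1, so the coefficient of e_A in the preimage is (e_A)^2 * tr(M rho(e_A))/4.
Nonzero projections over blades of grade <= 2: γ2: (γ2)^2 = -1, tr(M rho(γ2)) = -8/3, coefficient 2/3; γ13: (γ13)^2 = +1, tr(M rho(γ13)) = -16/3, coefficient -4/3; γ23: (γ23)^2 = -1, tr(M rho(γ23)) = -10, coefficient 5/2. Every other blade of grade <= 2 projects to 0.
Answer: 2/3*γ2 - 4/3*γ13 + 5/2*γ23


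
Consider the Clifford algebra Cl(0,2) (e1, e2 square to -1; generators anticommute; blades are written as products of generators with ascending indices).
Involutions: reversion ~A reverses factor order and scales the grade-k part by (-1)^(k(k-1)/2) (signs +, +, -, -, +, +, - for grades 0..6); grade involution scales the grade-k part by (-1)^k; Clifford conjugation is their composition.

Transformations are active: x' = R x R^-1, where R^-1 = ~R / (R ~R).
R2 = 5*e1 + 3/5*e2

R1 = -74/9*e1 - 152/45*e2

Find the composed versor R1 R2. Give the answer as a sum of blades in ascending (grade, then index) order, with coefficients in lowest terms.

Distribute over the terms of R1 (each basis-blade product reordered to ascending indices, repeated generators contracted through their squares):
(-74/9*e1) R2 = 370/9 - 74/15*e1 e2
(-152/45*e2) R2 = 152/75 + 152/9*e1 e2
Summing the partial products and collecting blades:
Answer: 9706/225 + 538/45*e1 e2


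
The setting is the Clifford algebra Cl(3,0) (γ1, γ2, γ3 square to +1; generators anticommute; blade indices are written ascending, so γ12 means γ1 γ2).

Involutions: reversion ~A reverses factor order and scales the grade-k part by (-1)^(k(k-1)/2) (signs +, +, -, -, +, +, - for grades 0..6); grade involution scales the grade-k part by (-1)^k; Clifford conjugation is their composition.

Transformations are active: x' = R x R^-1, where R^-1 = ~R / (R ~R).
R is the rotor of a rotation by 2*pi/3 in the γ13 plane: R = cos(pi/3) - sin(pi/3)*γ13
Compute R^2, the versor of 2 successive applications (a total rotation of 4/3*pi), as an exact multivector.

Rotor phase runs at HALF the rotation angle; powers of one rotor simply add phase, so after 2 steps in γ13 the phase is 2*pi/3 = 2*pi/3 and R^2 = cos(2*pi/3) - sin(2*pi/3)*γ13.
cos(2*pi/3) = -1/2 and sin(2*pi/3) = sqrt(3)/2, so R^2 = -1/2 - sqrt(3)/2*γ13. The net rotation is 4/3*pi; the rotor keeps the half-angle phase exactly.
Answer: -1/2 - sqrt(3)/2*γ13


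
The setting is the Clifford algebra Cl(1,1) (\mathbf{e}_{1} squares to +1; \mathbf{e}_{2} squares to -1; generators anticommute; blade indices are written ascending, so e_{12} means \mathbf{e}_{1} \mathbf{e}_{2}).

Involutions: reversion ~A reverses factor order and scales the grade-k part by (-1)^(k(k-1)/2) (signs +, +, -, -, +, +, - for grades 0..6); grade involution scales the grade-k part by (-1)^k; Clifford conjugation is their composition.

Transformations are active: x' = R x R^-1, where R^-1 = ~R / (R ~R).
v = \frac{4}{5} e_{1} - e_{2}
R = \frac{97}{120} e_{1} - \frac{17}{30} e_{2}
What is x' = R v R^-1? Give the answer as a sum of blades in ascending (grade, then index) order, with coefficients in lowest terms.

~R = \frac{97}{120} e_{1} - \frac{17}{30} e_{2}, and R ~R = \frac{319}{960}, so R^-1 = ~R / (\frac{319}{960}).
R v = \frac{2}{25} - \frac{71}{200} e_{12}
Answer: -\frac{3276}{7975} e_{1} + \frac{5799}{7975} e_{2}


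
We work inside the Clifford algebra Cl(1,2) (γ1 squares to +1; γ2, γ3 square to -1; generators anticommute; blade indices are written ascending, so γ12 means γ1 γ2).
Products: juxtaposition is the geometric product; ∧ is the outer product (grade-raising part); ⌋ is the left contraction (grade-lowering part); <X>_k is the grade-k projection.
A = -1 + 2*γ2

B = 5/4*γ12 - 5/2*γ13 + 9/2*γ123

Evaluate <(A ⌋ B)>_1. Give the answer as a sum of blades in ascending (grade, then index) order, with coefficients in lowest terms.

step 1: 5/2*γ1 - 5/4*γ12 + 23/2*γ13 - 9/2*γ123
step 2: 5/2*γ1
Answer: 5/2*γ1


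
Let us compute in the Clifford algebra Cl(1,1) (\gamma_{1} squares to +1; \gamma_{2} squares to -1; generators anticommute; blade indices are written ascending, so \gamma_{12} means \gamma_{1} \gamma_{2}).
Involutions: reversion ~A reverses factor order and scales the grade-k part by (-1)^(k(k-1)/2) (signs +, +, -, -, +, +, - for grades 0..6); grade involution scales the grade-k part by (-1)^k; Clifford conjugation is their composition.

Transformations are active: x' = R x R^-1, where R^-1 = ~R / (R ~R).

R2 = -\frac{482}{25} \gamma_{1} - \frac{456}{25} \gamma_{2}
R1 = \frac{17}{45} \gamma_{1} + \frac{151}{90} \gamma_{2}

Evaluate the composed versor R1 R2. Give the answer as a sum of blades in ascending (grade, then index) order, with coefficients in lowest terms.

Distribute over the terms of R1 (each basis-blade product reordered to ascending indices, repeated generators contracted through their squares):
(\frac{17}{45} \gamma_{1}) R2 = -\frac{8194}{1125} - \frac{2584}{375} \gamma_{12}
(\frac{151}{90} \gamma_{2}) R2 = \frac{11476}{375} + \frac{36391}{1125} \gamma_{12}
Summing the partial products and collecting blades:
Answer: \frac{26234}{1125} + \frac{28639}{1125} \gamma_{12}


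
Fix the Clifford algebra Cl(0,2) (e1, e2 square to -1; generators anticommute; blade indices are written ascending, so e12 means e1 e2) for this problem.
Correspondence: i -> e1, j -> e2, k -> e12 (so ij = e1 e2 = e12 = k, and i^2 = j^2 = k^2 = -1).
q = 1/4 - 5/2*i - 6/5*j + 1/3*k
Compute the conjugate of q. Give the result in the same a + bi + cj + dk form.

In blades: q = 1/4 - 5/2*e1 - 6/5*e2 + 1/3*e12.
Conjugation here is Clifford conjugation: the scalar is fixed and the grade-1 and grade-2 blades all flip sign, giving 1/4 + 5/2*e1 + 6/5*e2 - 1/3*e12; translating back:
Answer: 1/4 + 5/2*i + 6/5*j - 1/3*k


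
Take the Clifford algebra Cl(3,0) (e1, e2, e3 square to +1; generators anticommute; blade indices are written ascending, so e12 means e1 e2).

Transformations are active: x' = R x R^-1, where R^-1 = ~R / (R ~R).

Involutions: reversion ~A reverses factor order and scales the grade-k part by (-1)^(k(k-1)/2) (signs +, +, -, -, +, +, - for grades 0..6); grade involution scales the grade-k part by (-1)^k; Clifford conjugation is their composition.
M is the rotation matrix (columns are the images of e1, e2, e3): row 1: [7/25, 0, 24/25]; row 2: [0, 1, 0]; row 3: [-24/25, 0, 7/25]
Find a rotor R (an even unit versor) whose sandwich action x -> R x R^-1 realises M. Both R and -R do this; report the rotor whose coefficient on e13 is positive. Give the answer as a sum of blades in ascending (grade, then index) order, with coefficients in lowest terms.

Method: write R = a + b12*e12 + b13*e13 + b23*e23 with a^2 + b12^2 + b13^2 + b23^2 = 1 (so R^-1 = ~R). Expanding the columns R e_j ~R gives tr M = 4a^2 - 1 and, from the antisymmetric part, M21 - M12 = -4a*b12, M13 - M31 = 4a*b13, M32 - M23 = -4a*b23.
Here tr M = 39/25, so a^2 = (1 + tr M)/4 = 16/25 and a = ±4/5. Taking a = 4/5: M21 - M12 = 0, M13 - M31 = 48/25, M32 - M23 = 0, giving b12 = 0, b13 = 3/5, b23 = 0, i.e. R = 4/5 + 3/5*e13.
Its e13 coefficient is already positive.
Answer: 4/5 + 3/5*e13. Note: both R and -R realise this M (trace 39/25); the covering map identifies them, and the e13-coefficient sign is the tie-breaker.


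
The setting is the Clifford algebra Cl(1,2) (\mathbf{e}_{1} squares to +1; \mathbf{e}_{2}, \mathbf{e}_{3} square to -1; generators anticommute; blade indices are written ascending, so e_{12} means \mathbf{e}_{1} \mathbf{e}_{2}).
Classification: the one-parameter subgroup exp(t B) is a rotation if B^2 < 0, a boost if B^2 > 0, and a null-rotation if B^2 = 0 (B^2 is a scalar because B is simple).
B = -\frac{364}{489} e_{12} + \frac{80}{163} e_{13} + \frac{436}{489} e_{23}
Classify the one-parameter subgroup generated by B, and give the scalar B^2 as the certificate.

B^2 term by term: the squares give (-\frac{364}{489})^2*(e_{12})^2 + (\frac{80}{163})^2*(e_{13})^2 + (\frac{436}{489})^2*(e_{23})^2 = \frac{132496}{239121}*(+1) + \frac{6400}{26569}*(+1) + \frac{190096}{239121}*(-1) = 0 (each basis 2-blade squares to minus the product of its generators' squares); cross terms between blades sharing an index anticommute and cancel. So B^2 = 0.
Answer: null-rotation, certificate B^2 = 0. B^2 = 0 is basis-independent, so its sign is the whole story.


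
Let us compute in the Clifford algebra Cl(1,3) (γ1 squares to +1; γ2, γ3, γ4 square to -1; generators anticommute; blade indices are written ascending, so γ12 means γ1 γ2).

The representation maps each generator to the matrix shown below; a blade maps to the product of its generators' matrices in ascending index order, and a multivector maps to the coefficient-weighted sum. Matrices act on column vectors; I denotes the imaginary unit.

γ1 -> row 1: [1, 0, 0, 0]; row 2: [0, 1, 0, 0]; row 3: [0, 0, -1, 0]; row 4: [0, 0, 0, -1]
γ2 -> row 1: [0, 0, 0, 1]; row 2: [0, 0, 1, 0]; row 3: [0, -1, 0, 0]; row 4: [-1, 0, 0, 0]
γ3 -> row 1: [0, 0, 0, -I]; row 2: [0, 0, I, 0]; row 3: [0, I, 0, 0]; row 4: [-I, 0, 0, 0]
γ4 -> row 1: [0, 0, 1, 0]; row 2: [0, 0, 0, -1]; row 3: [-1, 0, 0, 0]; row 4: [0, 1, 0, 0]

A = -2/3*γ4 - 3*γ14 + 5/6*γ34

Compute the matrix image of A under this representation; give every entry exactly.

Bivector images (products of the table entries): rho(γ14) = rho(γ1)rho(γ4) = row 1: [0, 0, 1, 0]; row 2: [0, 0, 0, -1]; row 3: [1, 0, 0, 0]; row 4: [0, -1, 0, 0]; rho(γ34) = rho(γ3)rho(γ4) = row 1: [0, -I, 0, 0]; row 2: [-I, 0, 0, 0]; row 3: [0, 0, 0, -I]; row 4: [0, 0, -I, 0].
M = (-2/3)*rho(γ4) + (-3)*rho(γ14) + (5/6)*rho(γ34), summed entrywise:
Answer: row 1: [0, -5*I/6, -11/3, 0]; row 2: [-5*I/6, 0, 0, 11/3]; row 3: [-7/3, 0, 0, -5*I/6]; row 4: [0, 7/3, -5*I/6, 0]


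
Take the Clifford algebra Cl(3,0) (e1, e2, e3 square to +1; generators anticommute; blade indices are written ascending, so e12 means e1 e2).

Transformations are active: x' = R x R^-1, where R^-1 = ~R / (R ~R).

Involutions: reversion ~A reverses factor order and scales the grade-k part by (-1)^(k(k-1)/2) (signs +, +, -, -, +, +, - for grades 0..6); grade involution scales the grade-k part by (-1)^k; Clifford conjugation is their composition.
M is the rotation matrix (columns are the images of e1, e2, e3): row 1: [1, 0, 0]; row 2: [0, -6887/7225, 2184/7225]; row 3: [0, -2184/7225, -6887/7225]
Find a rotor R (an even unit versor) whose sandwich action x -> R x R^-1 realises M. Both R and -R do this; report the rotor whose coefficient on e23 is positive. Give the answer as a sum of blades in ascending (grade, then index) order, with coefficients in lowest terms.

Method: write R = a + b12*e12 + b13*e13 + b23*e23 with a^2 + b12^2 + b13^2 + b23^2 = 1 (so R^-1 = ~R). Expanding the columns R e_j ~R gives tr M = 4a^2 - 1 and, from the antisymmetric part, M21 - M12 = -4a*b12, M13 - M31 = 4a*b13, M32 - M23 = -4a*b23.
Here tr M = -6549/7225, so a^2 = (1 + tr M)/4 = 169/7225 and a = ±13/85. Taking a = 13/85: M21 - M12 = 0, M13 - M31 = 0, M32 - M23 = -4368/7225, giving b12 = 0, b13 = 0, b23 = 84/85, i.e. R = 13/85 + 84/85*e23.
Its e23 coefficient is already positive.
Answer: 13/85 + 84/85*e23. Why the constraint matters: R and -R act identically through the sandwich — M has trace -6549/7225 either way — so only the sign condition on e23 picks one of the two preimages.


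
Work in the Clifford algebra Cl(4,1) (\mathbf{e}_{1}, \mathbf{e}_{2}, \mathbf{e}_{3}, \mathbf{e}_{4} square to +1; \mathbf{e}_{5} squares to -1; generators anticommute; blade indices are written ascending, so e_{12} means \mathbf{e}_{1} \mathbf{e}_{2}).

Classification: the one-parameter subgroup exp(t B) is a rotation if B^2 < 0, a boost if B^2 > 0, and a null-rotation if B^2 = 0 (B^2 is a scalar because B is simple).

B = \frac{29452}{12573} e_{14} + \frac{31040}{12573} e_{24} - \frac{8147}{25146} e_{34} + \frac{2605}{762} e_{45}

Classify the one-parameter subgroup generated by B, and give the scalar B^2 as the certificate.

B^2 term by term: the squares give (\frac{29452}{12573})^2*(e_{14})^2 + (\frac{31040}{12573})^2*(e_{24})^2 + (-\frac{8147}{25146})^2*(e_{34})^2 + (\frac{2605}{762})^2*(e_{45})^2 = \frac{867420304}{158080329}*(-1) + \frac{963481600}{158080329}*(-1) + \frac{66373609}{632321316}*(-1) + \frac{6786025}{580644}*(+1) = 0 (each basis 2-blade squares to minus the product of its generators' squares); cross terms between blades sharing an index anticommute and cancel. So B^2 = 0.
Answer: null-rotation, certificate B^2 = 0. Certificate logic: 0 is a conjugation-invariant scalar, so its sign fixes rotation versus boost versus null-rotation outright.


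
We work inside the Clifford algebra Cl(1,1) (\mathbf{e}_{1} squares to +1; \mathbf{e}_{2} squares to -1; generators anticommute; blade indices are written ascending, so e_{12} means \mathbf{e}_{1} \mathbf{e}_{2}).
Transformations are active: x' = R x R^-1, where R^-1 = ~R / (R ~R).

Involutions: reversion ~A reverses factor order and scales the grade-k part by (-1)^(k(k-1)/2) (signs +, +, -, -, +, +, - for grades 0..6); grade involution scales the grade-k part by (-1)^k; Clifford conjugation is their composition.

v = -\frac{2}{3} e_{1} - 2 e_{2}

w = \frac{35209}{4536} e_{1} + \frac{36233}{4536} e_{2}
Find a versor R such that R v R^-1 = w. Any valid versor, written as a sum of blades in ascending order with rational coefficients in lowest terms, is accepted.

Reasoning: v^2 = w^2 = -\frac{32}{9} since conjugation preserves the quadratic form; R = v + w = \frac{32185}{4536} e_{1} + \frac{27161}{4536} e_{2} is then valid when invertible, keeping its own part and reversing (v - w)/2.
Answer: \frac{32185}{4536} e_{1} + \frac{27161}{4536} e_{2}


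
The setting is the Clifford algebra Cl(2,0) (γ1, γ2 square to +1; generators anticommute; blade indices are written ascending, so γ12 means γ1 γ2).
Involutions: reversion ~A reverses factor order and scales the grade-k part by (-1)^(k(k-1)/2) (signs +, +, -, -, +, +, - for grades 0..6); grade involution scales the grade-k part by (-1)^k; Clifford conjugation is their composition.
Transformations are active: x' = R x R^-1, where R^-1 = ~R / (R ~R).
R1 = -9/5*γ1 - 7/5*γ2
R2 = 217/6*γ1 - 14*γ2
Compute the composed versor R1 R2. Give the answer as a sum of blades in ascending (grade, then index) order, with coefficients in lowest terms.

Distribute over the terms of R1 (each basis-blade product reordered to ascending indices, repeated generators contracted through their squares):
(-9/5*γ1) R2 = -651/10 + 126/5*γ12
(-7/5*γ2) R2 = 98/5 + 1519/30*γ12
Summing the partial products and collecting blades:
Answer: -91/2 + 455/6*γ12


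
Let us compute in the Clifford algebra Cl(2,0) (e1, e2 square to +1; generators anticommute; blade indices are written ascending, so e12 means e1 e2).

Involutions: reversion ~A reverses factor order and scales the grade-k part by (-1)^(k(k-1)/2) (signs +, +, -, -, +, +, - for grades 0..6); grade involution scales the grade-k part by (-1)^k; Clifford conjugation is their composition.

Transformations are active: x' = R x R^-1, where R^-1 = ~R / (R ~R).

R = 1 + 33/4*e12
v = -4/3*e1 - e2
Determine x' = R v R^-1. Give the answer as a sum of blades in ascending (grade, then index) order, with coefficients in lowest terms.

~R = 1 - 33/4*e12, and R ~R = 1105/16, so R^-1 = ~R / (1105/16).
R v = -115/12*e1 + 10*e2
Answer: 700/663*e1 + 285/221*e2


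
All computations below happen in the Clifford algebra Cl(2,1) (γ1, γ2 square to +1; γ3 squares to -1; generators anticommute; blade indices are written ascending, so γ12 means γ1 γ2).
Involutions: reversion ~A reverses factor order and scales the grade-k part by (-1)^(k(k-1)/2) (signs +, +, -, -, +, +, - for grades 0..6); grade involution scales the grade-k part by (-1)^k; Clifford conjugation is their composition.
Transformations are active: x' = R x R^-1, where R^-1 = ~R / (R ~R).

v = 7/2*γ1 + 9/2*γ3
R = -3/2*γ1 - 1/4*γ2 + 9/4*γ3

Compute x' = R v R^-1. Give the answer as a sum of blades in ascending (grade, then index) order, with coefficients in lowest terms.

~R = -3/2*γ1 - 1/4*γ2 + 9/4*γ3, and R ~R = -11/4, so R^-1 = ~R / (-11/4).
R v = -123/8 + 7/8*γ12 - 117/8*γ13 - 9/8*γ23
Answer: -223/11*γ1 - 123/44*γ2 + 909/44*γ3


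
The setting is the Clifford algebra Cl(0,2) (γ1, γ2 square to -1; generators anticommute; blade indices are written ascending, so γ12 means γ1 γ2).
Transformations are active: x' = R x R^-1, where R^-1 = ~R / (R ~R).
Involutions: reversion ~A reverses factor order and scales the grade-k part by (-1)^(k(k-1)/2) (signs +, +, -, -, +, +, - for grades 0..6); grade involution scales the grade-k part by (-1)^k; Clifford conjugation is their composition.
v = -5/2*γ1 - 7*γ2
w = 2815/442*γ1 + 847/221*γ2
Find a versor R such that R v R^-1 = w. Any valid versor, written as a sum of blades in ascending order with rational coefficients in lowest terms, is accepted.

Take R = v + w = 855/221*γ1 - 700/221*γ2. Because q(v) = q(w) = -221/4, conjugation by R sends v exactly to w.
Answer: 855/221*γ1 - 700/221*γ2


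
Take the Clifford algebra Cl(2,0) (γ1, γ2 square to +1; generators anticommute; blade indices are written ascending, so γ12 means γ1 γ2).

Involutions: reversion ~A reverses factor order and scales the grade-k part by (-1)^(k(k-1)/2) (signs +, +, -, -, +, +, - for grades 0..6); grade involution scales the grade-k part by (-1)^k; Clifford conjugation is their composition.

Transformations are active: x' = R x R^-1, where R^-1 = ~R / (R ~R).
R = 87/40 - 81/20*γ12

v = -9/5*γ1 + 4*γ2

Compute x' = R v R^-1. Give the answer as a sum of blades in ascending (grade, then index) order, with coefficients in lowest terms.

~R = 87/40 + 81/20*γ12, and R ~R = 33813/1600, so R^-1 = ~R / (33813/1600).
R v = -4023/200*γ1 + 141/100*γ2
Answer: -8793/3757*γ1 - 69688/18785*γ2


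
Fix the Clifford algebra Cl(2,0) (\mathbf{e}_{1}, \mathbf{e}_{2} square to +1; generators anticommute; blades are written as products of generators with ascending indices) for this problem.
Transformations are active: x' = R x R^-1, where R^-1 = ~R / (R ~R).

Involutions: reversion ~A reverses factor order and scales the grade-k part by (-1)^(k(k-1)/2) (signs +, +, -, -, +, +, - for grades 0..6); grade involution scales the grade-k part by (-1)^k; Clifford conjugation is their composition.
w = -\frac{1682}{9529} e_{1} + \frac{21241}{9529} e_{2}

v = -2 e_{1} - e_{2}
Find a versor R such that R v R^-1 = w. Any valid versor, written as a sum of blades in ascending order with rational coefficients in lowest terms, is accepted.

Here q(v) = q(w) = 5; the classical choice R = v + w = -\frac{20740}{9529} e_{1} + \frac{11712}{9529} e_{2} then realises v -> w under the sandwich.
Answer: -\frac{20740}{9529} e_{1} + \frac{11712}{9529} e_{2}


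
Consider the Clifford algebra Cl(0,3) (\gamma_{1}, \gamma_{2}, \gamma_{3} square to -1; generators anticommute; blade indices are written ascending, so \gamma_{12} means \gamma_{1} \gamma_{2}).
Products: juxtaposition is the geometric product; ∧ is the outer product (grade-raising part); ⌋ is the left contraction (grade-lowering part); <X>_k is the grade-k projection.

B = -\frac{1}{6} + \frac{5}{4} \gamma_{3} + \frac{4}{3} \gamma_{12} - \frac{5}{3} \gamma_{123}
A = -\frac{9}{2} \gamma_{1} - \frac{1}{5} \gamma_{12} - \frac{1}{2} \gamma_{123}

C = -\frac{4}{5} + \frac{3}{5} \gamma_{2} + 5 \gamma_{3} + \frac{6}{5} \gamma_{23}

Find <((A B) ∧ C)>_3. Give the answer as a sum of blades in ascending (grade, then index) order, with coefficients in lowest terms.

step 1: \frac{11}{10} + \frac{3}{4} \gamma_{1} + 6 \gamma_{2} + \frac{1}{3} \gamma_{3} + \frac{79}{120} \gamma_{12} - \frac{45}{8} \gamma_{13} - \frac{15}{2} \gamma_{23} - \frac{1}{6} \gamma_{123}
step 2: -\frac{22}{25} - \frac{3}{5} \gamma_{1} - \frac{207}{50} \gamma_{2} + \frac{157}{30} \gamma_{3} - \frac{23}{300} \gamma_{12} + \frac{33}{4} \gamma_{13} + \frac{928}{25} \gamma_{23} + \frac{77}{10} \gamma_{123}
step 3: \frac{77}{10} \gamma_{123}
Answer: \frac{77}{10} \gamma_{123}


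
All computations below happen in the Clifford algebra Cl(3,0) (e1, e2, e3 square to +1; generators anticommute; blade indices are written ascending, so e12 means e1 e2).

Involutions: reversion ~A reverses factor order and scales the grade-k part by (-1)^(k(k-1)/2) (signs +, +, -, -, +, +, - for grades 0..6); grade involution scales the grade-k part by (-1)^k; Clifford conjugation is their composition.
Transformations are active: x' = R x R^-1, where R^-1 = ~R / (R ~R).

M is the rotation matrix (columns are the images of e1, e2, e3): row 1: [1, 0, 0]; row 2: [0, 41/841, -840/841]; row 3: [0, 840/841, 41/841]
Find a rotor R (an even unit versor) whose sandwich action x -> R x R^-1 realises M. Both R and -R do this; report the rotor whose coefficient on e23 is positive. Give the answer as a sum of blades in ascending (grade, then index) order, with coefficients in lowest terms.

Method: write R = a + b12*e12 + b13*e13 + b23*e23 with a^2 + b12^2 + b13^2 + b23^2 = 1 (so R^-1 = ~R). Expanding the columns R e_j ~R gives tr M = 4a^2 - 1 and, from the antisymmetric part, M21 - M12 = -4a*b12, M13 - M31 = 4a*b13, M32 - M23 = -4a*b23.
Here tr M = 923/841, so a^2 = (1 + tr M)/4 = 441/841 and a = ±21/29. Taking a = 21/29: M21 - M12 = 0, M13 - M31 = 0, M32 - M23 = 1680/841, giving b12 = 0, b13 = 0, b23 = -20/29, i.e. R = 21/29 - 20/29*e23.
Its e23 coefficient is negative, so report the other preimage -R.
Answer: -21/29 + 20/29*e23. Sheet selection: the two-to-one cover makes ±R indistinguishable at the matrix level (trace 923/841), so uniqueness comes from the required sign on e23.


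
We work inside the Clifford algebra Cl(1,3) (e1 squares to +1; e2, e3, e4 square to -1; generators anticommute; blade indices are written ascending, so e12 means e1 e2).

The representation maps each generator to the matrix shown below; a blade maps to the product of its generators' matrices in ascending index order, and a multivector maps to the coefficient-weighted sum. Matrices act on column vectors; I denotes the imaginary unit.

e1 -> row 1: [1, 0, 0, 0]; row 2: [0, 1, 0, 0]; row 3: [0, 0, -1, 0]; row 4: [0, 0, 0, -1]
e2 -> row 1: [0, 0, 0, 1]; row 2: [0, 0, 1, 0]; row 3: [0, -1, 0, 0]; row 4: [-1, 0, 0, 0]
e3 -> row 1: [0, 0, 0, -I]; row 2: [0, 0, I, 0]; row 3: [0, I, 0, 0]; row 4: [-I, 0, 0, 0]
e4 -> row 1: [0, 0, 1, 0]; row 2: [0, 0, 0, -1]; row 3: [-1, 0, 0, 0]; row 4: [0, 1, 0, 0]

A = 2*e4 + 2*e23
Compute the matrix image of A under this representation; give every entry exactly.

Bivector images (products of the table entries): rho(e23) = rho(e2)rho(e3) = row 1: [-I, 0, 0, 0]; row 2: [0, I, 0, 0]; row 3: [0, 0, -I, 0]; row 4: [0, 0, 0, I].
M = (2)*rho(e4) + (2)*rho(e23), summed entrywise:
Answer: row 1: [-2*I, 0, 2, 0]; row 2: [0, 2*I, 0, -2]; row 3: [-2, 0, -2*I, 0]; row 4: [0, 2, 0, 2*I]


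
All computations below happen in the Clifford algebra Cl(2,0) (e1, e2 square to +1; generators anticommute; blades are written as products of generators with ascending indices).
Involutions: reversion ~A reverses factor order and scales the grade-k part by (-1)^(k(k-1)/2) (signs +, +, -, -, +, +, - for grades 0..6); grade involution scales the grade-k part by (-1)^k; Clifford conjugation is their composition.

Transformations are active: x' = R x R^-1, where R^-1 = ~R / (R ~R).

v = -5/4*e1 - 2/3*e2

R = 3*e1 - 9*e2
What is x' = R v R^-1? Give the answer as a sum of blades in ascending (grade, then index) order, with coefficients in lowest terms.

~R = 3*e1 - 9*e2, and R ~R = 90, so R^-1 = ~R / (90).
R v = 9/4 - 53/4*e1 e2
Answer: 7/5*e1 + 13/60*e2


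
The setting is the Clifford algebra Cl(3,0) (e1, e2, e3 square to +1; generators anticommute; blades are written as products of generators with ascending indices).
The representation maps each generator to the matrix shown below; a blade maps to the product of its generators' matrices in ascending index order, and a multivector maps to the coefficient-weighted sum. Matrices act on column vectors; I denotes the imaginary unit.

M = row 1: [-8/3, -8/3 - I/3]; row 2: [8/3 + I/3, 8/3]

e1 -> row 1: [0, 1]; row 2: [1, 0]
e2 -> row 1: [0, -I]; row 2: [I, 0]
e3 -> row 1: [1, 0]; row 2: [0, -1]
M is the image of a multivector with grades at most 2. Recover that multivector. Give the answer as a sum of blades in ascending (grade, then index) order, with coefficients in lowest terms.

Method: 1, rho(e1), rho(e2), rho(e3) form a trace-orthogonal basis of the 2x2 complex matrices (tr(X Y) = 2 if X = Y, else 0), so M = m0*1 + m1*rho(e1) + m2*rho(e2) + m3*rho(e3) with m0 = tr(M)/2 = 0, m1 = tr(M rho(e1))/2 = 0, m2 = tr(M rho(e2))/2 = 1/3 - 8*I/3, m3 = tr(M rho(e3))/2 = -8/3.
Multiplying table entries, the bivector images are rho(e1 e2) = I*rho(e3), rho(e1 e3) = -I*rho(e2), rho(e2 e3) = I*rho(e1); with real blade coefficients the real parts of m0..m3 are the coefficients of 1, e1, e2, e3 and the imaginary parts give the bivectors (e2 e3: Im m1, e1 e3: -Im m2, e1 e2: Im m3).
Answer: 1/3*e2 - 8/3*e3 + 8/3*e1 e3
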